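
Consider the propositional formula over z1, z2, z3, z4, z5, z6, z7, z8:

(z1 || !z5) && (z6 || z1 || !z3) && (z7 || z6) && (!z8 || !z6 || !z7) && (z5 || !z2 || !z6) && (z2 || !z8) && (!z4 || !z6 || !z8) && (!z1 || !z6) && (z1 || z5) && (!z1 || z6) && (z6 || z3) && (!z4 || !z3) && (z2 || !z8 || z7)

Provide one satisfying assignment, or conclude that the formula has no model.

UNSATISFIABLE

Case z1 = true:
(!z6) alone gives z6 = false.
That conflicts with the unit clause (z6).
So z1 must be the other value — set z1 = false.
(!z5) alone gives z5 = false.
That conflicts with the unit clause (z5).
Neither z1 = true nor z1 = false works.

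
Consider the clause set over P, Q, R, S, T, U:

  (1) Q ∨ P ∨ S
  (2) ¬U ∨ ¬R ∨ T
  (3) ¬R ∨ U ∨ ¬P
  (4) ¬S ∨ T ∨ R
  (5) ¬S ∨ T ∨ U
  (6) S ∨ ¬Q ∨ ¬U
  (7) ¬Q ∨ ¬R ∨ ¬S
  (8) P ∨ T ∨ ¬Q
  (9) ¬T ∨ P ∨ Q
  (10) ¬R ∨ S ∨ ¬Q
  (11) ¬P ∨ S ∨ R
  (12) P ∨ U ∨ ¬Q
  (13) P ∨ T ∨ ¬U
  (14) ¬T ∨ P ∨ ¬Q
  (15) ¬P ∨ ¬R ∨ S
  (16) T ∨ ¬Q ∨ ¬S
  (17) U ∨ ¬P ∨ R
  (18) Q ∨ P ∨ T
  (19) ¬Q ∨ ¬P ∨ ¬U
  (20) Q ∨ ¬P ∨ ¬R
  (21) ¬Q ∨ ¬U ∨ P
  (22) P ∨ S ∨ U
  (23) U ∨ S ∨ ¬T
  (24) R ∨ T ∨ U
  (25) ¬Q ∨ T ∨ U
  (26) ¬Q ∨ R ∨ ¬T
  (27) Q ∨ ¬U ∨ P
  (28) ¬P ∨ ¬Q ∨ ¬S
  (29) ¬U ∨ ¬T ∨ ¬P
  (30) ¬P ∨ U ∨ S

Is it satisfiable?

Case Q = True:
Case S = True:
(¬R) alone gives R = False.
(T) alone gives T = True.
That conflicts with the unit clause (¬T).
Backtrack on S: now try S = False.
(¬U) alone gives U = False.
(¬R) alone gives R = False.
(¬P) alone gives P = False.
That conflicts with the unit clause (P).
Neither S = True nor S = False works.
Backtrack on Q: now try Q = False.
Case P = True:
(¬R) alone gives R = False.
(S) alone gives S = True.
(T) alone gives T = True.
(U) alone gives U = True.
That conflicts with the unit clause (¬U).
Backtrack on P: now try P = False.
(S) alone gives S = True.
(¬T) alone gives T = False.
That conflicts with the unit clause (T).
Neither P = True nor P = False works.
Neither Q = True nor Q = False works.
No assignment satisfies every clause.

No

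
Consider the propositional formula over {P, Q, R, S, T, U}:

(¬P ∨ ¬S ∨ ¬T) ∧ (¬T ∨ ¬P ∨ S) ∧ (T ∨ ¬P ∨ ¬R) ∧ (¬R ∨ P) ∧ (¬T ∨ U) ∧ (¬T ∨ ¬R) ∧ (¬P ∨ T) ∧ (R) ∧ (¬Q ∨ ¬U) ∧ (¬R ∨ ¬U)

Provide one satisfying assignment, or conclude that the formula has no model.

From the singleton clause (R), R = True.
From the singleton clause (P), P = True.
From the singleton clause (T), T = True.
But (¬T) is also a unit clause — contradiction.

UNSATISFIABLE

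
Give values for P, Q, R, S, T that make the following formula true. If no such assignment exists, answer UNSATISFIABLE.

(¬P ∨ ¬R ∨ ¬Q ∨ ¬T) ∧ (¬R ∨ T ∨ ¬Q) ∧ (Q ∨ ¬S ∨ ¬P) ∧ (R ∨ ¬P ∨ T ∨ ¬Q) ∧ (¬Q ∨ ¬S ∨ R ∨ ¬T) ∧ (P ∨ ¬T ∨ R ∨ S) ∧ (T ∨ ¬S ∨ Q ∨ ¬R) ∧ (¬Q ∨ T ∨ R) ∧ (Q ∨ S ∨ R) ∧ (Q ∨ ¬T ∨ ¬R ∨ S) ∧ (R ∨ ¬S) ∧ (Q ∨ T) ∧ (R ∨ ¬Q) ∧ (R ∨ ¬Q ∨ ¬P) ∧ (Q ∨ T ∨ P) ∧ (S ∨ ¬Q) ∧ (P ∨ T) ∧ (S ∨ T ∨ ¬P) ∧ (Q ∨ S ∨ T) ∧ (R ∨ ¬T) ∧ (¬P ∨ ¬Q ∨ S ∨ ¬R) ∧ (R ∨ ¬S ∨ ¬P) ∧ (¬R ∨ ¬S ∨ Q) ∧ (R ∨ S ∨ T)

Try R = True.
Try T = True.
Try P = False.
Try Q = True.
(S) alone gives S = True.
This assignment satisfies each clause.

P: False, Q: True, R: True, S: True, T: True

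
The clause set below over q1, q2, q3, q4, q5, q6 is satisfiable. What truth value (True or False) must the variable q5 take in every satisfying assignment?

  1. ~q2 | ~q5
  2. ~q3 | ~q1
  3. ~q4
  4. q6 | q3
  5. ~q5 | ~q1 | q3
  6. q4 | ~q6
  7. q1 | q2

False

Suppose q5 = 1.
(~q2) alone gives q2 = 0.
(~q4) alone gives q4 = 0.
(~q6) alone gives q6 = 0.
(q3) alone gives q3 = 1.
(~q1) alone gives q1 = 0.
Now (q1) is unsatisfied and unit — conflict.
So every satisfying assignment has q5 = False.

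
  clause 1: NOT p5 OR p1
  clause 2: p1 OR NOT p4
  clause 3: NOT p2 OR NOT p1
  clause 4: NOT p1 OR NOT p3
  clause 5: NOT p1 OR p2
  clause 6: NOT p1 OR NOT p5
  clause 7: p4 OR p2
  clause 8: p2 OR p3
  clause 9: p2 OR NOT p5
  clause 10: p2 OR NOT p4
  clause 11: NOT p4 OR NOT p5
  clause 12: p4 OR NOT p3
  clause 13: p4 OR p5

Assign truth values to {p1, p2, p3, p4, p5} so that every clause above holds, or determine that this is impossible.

Case p5 = false:
Unit clause (p4) forces p4 = true.
Unit clause (p1) forces p1 = true.
Unit clause (NOT p2) forces p2 = false.
That conflicts with the unit clause (p2).
Backtrack on p5: now try p5 = true.
Unit clause (p1) forces p1 = true.
That conflicts with the unit clause (NOT p1).
Either choice for p5 ends in contradiction.

UNSATISFIABLE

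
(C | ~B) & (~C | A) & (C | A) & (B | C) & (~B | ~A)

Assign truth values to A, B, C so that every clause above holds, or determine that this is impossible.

Case C = 1:
The clause (A) is unit, so A = 1.
The clause (~B) is unit, so B = 0.
Every clause now holds.

A=1, B=0, C=1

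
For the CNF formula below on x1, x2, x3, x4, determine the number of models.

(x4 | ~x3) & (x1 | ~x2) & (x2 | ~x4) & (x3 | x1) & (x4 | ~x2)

3

There are 2^4 = 16 truth assignments over (x1, x2, x3, x4).
Check each against the 5 clauses (columns in the order x1, x2, x3, x4):
  F F F F  ✗ fails (x3 | x1)
  F F F T  ✗ fails (x2 | ~x4)
  F F T F  ✗ fails (x4 | ~x3)
  F F T T  ✗ fails (x2 | ~x4)
  F T F F  ✗ fails (x1 | ~x2)
  F T F T  ✗ fails (x1 | ~x2)
  F T T F  ✗ fails (x4 | ~x3)
  F T T T  ✗ fails (x1 | ~x2)
  T F F F  ✓ satisfies all
  T F F T  ✗ fails (x2 | ~x4)
  T F T F  ✗ fails (x4 | ~x3)
  T F T T  ✗ fails (x2 | ~x4)
  T T F F  ✗ fails (x4 | ~x2)
  T T F T  ✓ satisfies all
  T T T F  ✗ fails (x4 | ~x3)
  T T T T  ✓ satisfies all
3 of the 16 rows are models.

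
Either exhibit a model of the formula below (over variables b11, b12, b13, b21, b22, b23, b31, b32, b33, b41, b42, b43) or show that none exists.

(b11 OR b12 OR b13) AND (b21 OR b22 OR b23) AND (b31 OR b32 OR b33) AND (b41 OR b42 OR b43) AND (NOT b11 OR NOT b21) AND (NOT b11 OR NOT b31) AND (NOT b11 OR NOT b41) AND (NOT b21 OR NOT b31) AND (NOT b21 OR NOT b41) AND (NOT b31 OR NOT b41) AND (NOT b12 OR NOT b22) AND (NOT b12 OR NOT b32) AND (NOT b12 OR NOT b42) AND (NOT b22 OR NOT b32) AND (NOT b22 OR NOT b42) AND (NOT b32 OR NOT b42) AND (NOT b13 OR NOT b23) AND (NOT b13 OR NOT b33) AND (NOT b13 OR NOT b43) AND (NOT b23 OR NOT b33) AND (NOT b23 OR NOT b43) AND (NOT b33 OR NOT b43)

UNSATISFIABLE

Try b11 = false.
Try b12 = true.
(NOT b22) alone gives b22 = false.
(NOT b32) alone gives b32 = false.
(NOT b42) alone gives b42 = false.
Try b21 = true.
(NOT b31) alone gives b31 = false.
(b33) alone gives b33 = true.
(NOT b41) alone gives b41 = false.
(b43) alone gives b43 = true.
That conflicts with the unit clause (NOT b43).
Backtrack on b21: now try b21 = false.
(b23) alone gives b23 = true.
(NOT b13) alone gives b13 = false.
(NOT b33) alone gives b33 = false.
(b31) alone gives b31 = true.
(NOT b41) alone gives b41 = false.
(b43) alone gives b43 = true.
That conflicts with the unit clause (NOT b43).
Neither b21 = true nor b21 = false works.
Backtrack on b12: now try b12 = false.
(b13) alone gives b13 = true.
(NOT b23) alone gives b23 = false.
(NOT b33) alone gives b33 = false.
(NOT b43) alone gives b43 = false.
Try b21 = true.
(NOT b31) alone gives b31 = false.
(b32) alone gives b32 = true.
(NOT b41) alone gives b41 = false.
(b42) alone gives b42 = true.
That conflicts with the unit clause (NOT b42).
Backtrack on b21: now try b21 = false.
(b22) alone gives b22 = true.
(NOT b32) alone gives b32 = false.
(b31) alone gives b31 = true.
(NOT b41) alone gives b41 = false.
(b42) alone gives b42 = true.
That conflicts with the unit clause (NOT b42).
Neither b21 = true nor b21 = false works.
Neither b12 = true nor b12 = false works.
Backtrack on b11: now try b11 = true.
(NOT b21) alone gives b21 = false.
(NOT b31) alone gives b31 = false.
(NOT b41) alone gives b41 = false.
Try b22 = true.
(NOT b12) alone gives b12 = false.
(NOT b32) alone gives b32 = false.
(b33) alone gives b33 = true.
(NOT b42) alone gives b42 = false.
(b43) alone gives b43 = true.
That conflicts with the unit clause (NOT b43).
Backtrack on b22: now try b22 = false.
(b23) alone gives b23 = true.
(NOT b13) alone gives b13 = false.
(NOT b33) alone gives b33 = false.
(b32) alone gives b32 = true.
(NOT b12) alone gives b12 = false.
(NOT b42) alone gives b42 = false.
(b43) alone gives b43 = true.
That conflicts with the unit clause (NOT b43).
Neither b22 = true nor b22 = false works.
Neither b11 = true nor b11 = false works.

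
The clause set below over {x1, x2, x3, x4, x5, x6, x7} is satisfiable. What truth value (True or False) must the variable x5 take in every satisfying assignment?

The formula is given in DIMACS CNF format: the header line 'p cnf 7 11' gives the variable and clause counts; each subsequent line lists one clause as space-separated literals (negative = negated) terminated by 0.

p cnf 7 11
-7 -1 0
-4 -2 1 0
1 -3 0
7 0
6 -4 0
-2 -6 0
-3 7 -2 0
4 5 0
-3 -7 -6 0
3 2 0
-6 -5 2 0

True

Suppose x5 = False.
Unit clause (x7) forces x7 = True.
Unit clause (¬x1) forces x1 = False.
Unit clause (¬x3) forces x3 = False.
Unit clause (x4) forces x4 = True.
Unit clause (¬x2) forces x2 = False.
That conflicts with the unit clause (x2).
So every satisfying assignment has x5 = True.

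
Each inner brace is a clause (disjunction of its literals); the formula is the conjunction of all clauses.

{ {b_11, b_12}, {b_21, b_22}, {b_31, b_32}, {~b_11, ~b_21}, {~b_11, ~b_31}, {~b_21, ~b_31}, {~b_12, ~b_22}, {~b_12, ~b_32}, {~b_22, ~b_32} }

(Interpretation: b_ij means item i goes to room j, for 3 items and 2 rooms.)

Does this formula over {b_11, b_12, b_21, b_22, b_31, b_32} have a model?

Case b_11 = 1:
Unit clause (~b_21) forces b_21 = 0.
Unit clause (b_22) forces b_22 = 1.
Unit clause (~b_31) forces b_31 = 0.
Unit clause (b_32) forces b_32 = 1.
But (~b_32) is also a unit clause — contradiction.
Undo b_11 and try b_11 = 0.
Unit clause (b_12) forces b_12 = 1.
Unit clause (~b_22) forces b_22 = 0.
Unit clause (b_21) forces b_21 = 1.
Unit clause (~b_31) forces b_31 = 0.
Unit clause (b_32) forces b_32 = 1.
But (~b_32) is also a unit clause — contradiction.
Both values of b_11 lead to a conflict.
No assignment satisfies every clause.

No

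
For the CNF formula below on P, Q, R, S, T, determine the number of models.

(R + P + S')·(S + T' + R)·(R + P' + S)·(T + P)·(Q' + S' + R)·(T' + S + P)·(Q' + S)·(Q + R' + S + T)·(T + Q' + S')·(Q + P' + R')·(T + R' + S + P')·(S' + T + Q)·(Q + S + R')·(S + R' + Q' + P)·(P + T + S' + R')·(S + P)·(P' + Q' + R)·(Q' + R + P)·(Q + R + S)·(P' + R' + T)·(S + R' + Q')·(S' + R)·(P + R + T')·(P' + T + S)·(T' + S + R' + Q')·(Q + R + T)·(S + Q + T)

There are 2^5 = 32 truth assignments over (P, Q, R, S, T).
Split on S. With S = 1, the clauses containing S are satisfied and S' drops from the rest; 3 of the 2^4 = 16 assignments to the other variables satisfy what remains.
With S = 0, by the same count on the reduced clause set, 0 assignments work.
(One model: P=F, Q=F, R=T, S=T, T=T.)
Total: 3 + 0 = 3.

3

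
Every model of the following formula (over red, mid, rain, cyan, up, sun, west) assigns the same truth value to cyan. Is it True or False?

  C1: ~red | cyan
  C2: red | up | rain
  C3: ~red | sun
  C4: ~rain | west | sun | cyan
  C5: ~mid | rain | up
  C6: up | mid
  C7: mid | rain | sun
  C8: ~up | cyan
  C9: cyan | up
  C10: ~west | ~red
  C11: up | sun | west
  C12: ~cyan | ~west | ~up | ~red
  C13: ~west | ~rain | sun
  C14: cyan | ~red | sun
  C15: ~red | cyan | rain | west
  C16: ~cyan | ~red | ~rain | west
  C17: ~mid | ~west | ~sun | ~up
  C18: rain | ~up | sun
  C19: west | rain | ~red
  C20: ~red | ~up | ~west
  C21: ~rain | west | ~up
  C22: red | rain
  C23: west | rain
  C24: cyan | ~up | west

Suppose cyan = 0.
Unit clause (~red) forces red = 0.
Unit clause (~up) forces up = 0.
But (up) is also a unit clause — contradiction.
So every satisfying assignment has cyan = True.

True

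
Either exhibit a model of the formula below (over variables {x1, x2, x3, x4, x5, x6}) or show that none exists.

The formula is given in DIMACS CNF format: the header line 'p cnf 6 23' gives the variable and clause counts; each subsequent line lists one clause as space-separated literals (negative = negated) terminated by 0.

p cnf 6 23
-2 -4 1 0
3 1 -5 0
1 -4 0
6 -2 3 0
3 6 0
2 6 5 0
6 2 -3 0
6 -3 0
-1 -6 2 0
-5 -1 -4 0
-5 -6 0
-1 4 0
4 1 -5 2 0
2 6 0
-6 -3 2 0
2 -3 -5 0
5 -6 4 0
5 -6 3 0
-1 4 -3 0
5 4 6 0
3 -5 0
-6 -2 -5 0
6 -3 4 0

x1: True,  x2: True,  x3: True,  x4: True,  x5: False,  x6: True

Case x1 = True:
From the singleton clause (x4), x4 = True.
From the singleton clause (¬x5), x5 = False.
Case x3 = True:
From the singleton clause (x6), x6 = True.
From the singleton clause (x2), x2 = True.
Every clause now holds.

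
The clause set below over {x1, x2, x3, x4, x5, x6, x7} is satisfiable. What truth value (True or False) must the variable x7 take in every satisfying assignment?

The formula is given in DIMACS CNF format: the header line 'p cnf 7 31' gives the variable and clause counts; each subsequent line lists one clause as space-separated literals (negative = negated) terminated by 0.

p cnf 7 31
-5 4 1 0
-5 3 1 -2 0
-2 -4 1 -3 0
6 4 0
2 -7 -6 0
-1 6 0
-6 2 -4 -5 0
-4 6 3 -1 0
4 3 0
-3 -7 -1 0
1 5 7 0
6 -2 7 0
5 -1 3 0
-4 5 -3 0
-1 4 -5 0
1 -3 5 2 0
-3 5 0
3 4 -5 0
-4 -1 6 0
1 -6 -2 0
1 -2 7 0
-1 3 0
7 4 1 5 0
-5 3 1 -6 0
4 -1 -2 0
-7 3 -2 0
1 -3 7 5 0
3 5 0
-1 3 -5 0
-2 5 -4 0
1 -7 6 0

False

Suppose x7 = True.
Suppose x6 = True.
The clause (x2) is unit, so x2 = True.
The clause (x1) is unit, so x1 = True.
The clause (¬x3) is unit, so x3 = False.
That conflicts with the unit clause (x3).
Backtrack on x6: now try x6 = False.
The clause (x4) is unit, so x4 = True.
The clause (¬x1) is unit, so x1 = False.
That conflicts with the unit clause (x1).
Either choice for x6 ends in contradiction.
So every satisfying assignment has x7 = False.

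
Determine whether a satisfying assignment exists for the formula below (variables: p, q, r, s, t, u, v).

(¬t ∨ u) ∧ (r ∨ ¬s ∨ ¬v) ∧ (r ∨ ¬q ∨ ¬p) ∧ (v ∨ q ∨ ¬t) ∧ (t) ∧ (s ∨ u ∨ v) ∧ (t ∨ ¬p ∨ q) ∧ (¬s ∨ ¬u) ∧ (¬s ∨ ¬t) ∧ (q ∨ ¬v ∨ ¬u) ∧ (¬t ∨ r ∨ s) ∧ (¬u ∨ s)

No

From the singleton clause (t), t = True.
From the singleton clause (u), u = True.
From the singleton clause (¬s), s = False.
But (s) is also a unit clause — contradiction.
No assignment satisfies every clause.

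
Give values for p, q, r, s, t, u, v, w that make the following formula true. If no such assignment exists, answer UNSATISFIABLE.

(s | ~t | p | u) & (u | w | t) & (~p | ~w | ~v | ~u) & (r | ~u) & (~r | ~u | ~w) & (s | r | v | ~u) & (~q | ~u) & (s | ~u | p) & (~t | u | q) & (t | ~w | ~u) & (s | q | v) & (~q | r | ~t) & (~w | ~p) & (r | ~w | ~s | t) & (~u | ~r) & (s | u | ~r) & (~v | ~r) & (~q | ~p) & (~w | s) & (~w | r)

Case r = 1:
From the singleton clause (~u), u = 0.
From the singleton clause (s), s = 1.
From the singleton clause (~v), v = 0.
Case w = 0:
From the singleton clause (t), t = 1.
From the singleton clause (q), q = 1.
From the singleton clause (~p), p = 0.
All clauses are satisfied.

p ↦ 0, q ↦ 1, r ↦ 1, s ↦ 1, t ↦ 1, u ↦ 0, v ↦ 0, w ↦ 0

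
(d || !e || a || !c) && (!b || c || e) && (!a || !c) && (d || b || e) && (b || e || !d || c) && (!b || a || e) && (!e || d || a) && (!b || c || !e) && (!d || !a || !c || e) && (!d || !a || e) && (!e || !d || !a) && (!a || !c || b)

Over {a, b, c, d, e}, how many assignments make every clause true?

There are 2^5 = 32 truth assignments over (a, b, c, d, e).
Split on e. With e = true, the clauses containing e are satisfied and !e drops from the rest; 4 of the 2^4 = 16 assignments to the other variables satisfy what remains.
With e = false, by the same count on the reduced clause set, 1 assignment works.
Total: 4 + 1 = 5.

5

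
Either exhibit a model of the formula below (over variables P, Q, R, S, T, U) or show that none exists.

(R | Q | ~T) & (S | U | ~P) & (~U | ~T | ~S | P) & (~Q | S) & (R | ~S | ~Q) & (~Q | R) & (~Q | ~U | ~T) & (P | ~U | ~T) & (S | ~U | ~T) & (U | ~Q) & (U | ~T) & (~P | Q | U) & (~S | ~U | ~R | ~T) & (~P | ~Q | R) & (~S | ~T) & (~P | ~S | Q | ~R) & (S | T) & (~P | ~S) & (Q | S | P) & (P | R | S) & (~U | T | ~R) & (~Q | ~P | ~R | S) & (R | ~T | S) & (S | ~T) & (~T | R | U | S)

P ↦ 0; Q ↦ 0; R ↦ 0; S ↦ 1; T ↦ 0; U ↦ 1

Suppose Q = 0.
Suppose R = 0.
The clause (~T) is unit, so T = 0.
The clause (S) is unit, so S = 1.
The clause (~P) is unit, so P = 0.
No clause remains; U is free.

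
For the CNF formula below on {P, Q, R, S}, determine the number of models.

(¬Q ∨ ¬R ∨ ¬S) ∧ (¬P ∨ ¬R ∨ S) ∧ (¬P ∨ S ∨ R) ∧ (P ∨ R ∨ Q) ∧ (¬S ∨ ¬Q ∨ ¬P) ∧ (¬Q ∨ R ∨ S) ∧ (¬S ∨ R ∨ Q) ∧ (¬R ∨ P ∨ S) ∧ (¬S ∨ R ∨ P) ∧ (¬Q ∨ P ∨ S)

There are 2^4 = 16 truth assignments over (P, Q, R, S).
Check each against the 10 clauses (columns in the order P, Q, R, S):
  F F F F  ✗ fails (P ∨ R ∨ Q)
  F F F T  ✗ fails (P ∨ R ∨ Q)
  F F T F  ✗ fails (¬R ∨ P ∨ S)
  F F T T  ✓ satisfies all
  F T F F  ✗ fails (¬Q ∨ R ∨ S)
  F T F T  ✗ fails (¬S ∨ R ∨ P)
  F T T F  ✗ fails (¬R ∨ P ∨ S)
  F T T T  ✗ fails (¬Q ∨ ¬R ∨ ¬S)
  T F F F  ✗ fails (¬P ∨ S ∨ R)
  T F F T  ✗ fails (¬S ∨ R ∨ Q)
  T F T F  ✗ fails (¬P ∨ ¬R ∨ S)
  T F T T  ✓ satisfies all
  T T F F  ✗ fails (¬P ∨ S ∨ R)
  T T F T  ✗ fails (¬S ∨ ¬Q ∨ ¬P)
  T T T F  ✗ fails (¬P ∨ ¬R ∨ S)
  T T T T  ✗ fails (¬Q ∨ ¬R ∨ ¬S)
2 of the 16 rows are models.

2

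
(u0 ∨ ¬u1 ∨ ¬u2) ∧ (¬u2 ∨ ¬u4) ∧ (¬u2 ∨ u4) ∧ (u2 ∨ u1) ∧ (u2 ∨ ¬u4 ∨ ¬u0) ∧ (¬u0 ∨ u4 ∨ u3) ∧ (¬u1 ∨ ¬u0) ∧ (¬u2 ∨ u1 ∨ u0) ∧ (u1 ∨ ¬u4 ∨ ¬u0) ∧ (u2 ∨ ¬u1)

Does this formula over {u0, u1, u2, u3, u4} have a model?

Branch on u2: set u2 = False.
The clause (u1) is unit, so u1 = True.
Now (¬u1) is unsatisfied and unit — conflict.
That branch fails; take u2 = True instead.
The clause (¬u4) is unit, so u4 = False.
Now (u4) is unsatisfied and unit — conflict.
Both values of u2 lead to a conflict.
No assignment satisfies every clause.

Unsatisfiable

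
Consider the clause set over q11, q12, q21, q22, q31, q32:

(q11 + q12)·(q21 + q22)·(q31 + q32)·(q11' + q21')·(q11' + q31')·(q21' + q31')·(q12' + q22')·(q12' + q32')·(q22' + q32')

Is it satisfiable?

Try q11 = 1.
The clause (q21') is unit, so q21 = 0.
The clause (q22) is unit, so q22 = 1.
The clause (q31') is unit, so q31 = 0.
The clause (q32) is unit, so q32 = 1.
But (q32') is also a unit clause — contradiction.
So q11 must be the other value — set q11 = 0.
The clause (q12) is unit, so q12 = 1.
The clause (q22') is unit, so q22 = 0.
The clause (q21) is unit, so q21 = 1.
The clause (q31') is unit, so q31 = 0.
The clause (q32) is unit, so q32 = 1.
But (q32') is also a unit clause — contradiction.
Either choice for q11 ends in contradiction.
No assignment satisfies every clause.

No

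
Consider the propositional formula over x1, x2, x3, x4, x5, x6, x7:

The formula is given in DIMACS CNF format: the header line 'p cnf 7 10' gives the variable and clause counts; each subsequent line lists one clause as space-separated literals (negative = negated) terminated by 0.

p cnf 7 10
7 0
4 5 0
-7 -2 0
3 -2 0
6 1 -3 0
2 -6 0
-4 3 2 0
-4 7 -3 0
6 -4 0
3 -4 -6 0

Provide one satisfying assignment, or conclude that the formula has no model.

The clause (x7) is unit, so x7 = True.
The clause (¬x2) is unit, so x2 = False.
The clause (¬x6) is unit, so x6 = False.
The clause (¬x4) is unit, so x4 = False.
The clause (x5) is unit, so x5 = True.
Try x1 = True.
No clause remains; x3 is free.

x1 ↦ True; x2 ↦ False; x3 ↦ False; x4 ↦ False; x5 ↦ True; x6 ↦ False; x7 ↦ True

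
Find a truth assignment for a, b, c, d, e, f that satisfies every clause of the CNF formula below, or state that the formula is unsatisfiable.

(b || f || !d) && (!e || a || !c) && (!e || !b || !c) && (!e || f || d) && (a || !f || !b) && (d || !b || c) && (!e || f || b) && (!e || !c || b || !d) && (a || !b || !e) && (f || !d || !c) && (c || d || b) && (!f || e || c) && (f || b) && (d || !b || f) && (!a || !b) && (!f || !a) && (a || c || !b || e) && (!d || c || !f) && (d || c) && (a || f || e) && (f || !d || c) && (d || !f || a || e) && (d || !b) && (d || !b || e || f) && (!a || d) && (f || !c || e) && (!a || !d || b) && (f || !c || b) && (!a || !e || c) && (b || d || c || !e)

Branch on f: set f = true.
From the singleton clause (!a), a = false.
From the singleton clause (!b), b = false.
Branch on e: set e = false.
From the singleton clause (c), c = true.
From the singleton clause (d), d = true.
All clauses are satisfied.

a: false, b: false, c: true, d: true, e: false, f: true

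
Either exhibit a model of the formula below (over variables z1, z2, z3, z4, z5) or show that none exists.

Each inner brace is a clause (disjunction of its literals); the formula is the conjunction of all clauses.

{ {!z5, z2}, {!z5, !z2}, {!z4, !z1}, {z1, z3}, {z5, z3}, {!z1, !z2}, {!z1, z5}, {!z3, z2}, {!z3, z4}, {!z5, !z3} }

Try z5 = false.
The clause (z3) is unit, so z3 = true.
The clause (!z1) is unit, so z1 = false.
The clause (z2) is unit, so z2 = true.
The clause (z4) is unit, so z4 = true.
This assignment satisfies each clause.

z1 ↦ false,  z2 ↦ true,  z3 ↦ true,  z4 ↦ true,  z5 ↦ false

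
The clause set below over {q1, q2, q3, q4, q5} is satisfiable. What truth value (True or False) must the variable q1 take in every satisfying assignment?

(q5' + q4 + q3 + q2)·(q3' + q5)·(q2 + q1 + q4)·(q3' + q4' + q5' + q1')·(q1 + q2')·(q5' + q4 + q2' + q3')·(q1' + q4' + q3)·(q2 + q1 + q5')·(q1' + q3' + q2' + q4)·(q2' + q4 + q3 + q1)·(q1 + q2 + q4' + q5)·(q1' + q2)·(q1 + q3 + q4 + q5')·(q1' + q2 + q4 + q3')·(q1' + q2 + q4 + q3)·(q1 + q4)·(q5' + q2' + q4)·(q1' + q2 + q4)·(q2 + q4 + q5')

True

Suppose q1 = 0.
Unit clause (q2') forces q2 = 0.
Unit clause (q4) forces q4 = 1.
Unit clause (q5') forces q5 = 0.
That conflicts with the unit clause (q5).
So every satisfying assignment has q1 = True.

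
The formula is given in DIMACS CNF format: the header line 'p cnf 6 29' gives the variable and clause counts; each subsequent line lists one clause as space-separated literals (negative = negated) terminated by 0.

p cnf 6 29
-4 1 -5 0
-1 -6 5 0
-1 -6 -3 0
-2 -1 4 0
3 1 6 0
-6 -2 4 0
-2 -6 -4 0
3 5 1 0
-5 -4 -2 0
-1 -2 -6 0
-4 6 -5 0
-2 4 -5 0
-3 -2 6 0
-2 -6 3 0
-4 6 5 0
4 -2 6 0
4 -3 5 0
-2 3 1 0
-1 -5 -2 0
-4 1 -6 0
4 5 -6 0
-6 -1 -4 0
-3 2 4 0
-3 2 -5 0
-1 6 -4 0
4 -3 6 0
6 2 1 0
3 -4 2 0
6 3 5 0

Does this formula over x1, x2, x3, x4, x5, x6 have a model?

Suppose x4 = False.
Suppose x2 = False.
Unit clause (¬x3) forces x3 = False.
Suppose x1 = True.
Suppose x6 = False.
Unit clause (x5) forces x5 = True.
This assignment satisfies each clause.
A satisfying assignment: x1=True; x2=False; x3=False; x4=False; x5=True; x6=False.

Yes, satisfiable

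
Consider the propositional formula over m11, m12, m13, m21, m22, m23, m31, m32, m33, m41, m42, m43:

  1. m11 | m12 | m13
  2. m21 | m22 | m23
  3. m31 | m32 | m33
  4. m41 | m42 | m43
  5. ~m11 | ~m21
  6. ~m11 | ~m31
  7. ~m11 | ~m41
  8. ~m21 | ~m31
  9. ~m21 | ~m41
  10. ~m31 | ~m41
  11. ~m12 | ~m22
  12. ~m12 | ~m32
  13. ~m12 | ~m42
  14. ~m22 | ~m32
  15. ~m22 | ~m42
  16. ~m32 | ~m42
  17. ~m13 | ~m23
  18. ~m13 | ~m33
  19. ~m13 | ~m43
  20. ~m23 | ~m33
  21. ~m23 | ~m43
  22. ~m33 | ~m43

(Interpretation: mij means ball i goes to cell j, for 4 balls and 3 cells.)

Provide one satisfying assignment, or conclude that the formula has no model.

Try m11 = 0.
Try m12 = 1.
Unit clause (~m22) forces m22 = 0.
Unit clause (~m32) forces m32 = 0.
Unit clause (~m42) forces m42 = 0.
Try m21 = 1.
Unit clause (~m31) forces m31 = 0.
Unit clause (m33) forces m33 = 1.
Unit clause (~m41) forces m41 = 0.
Unit clause (m43) forces m43 = 1.
But (~m43) is also a unit clause — contradiction.
So m21 must be the other value — set m21 = 0.
Unit clause (m23) forces m23 = 1.
Unit clause (~m13) forces m13 = 0.
Unit clause (~m33) forces m33 = 0.
Unit clause (m31) forces m31 = 1.
Unit clause (~m41) forces m41 = 0.
Unit clause (m43) forces m43 = 1.
But (~m43) is also a unit clause — contradiction.
Neither m21 = 1 nor m21 = 0 works.
So m12 must be the other value — set m12 = 0.
Unit clause (m13) forces m13 = 1.
Unit clause (~m23) forces m23 = 0.
Unit clause (~m33) forces m33 = 0.
Unit clause (~m43) forces m43 = 0.
Try m21 = 1.
Unit clause (~m31) forces m31 = 0.
Unit clause (m32) forces m32 = 1.
Unit clause (~m41) forces m41 = 0.
Unit clause (m42) forces m42 = 1.
But (~m42) is also a unit clause — contradiction.
So m21 must be the other value — set m21 = 0.
Unit clause (m22) forces m22 = 1.
Unit clause (~m32) forces m32 = 0.
Unit clause (m31) forces m31 = 1.
Unit clause (~m41) forces m41 = 0.
Unit clause (m42) forces m42 = 1.
But (~m42) is also a unit clause — contradiction.
Neither m21 = 1 nor m21 = 0 works.
Neither m12 = 1 nor m12 = 0 works.
So m11 must be the other value — set m11 = 1.
Unit clause (~m21) forces m21 = 0.
Unit clause (~m31) forces m31 = 0.
Unit clause (~m41) forces m41 = 0.
Try m22 = 1.
Unit clause (~m12) forces m12 = 0.
Unit clause (~m32) forces m32 = 0.
Unit clause (m33) forces m33 = 1.
Unit clause (~m42) forces m42 = 0.
Unit clause (m43) forces m43 = 1.
But (~m43) is also a unit clause — contradiction.
So m22 must be the other value — set m22 = 0.
Unit clause (m23) forces m23 = 1.
Unit clause (~m13) forces m13 = 0.
Unit clause (~m33) forces m33 = 0.
Unit clause (m32) forces m32 = 1.
Unit clause (~m12) forces m12 = 0.
Unit clause (~m42) forces m42 = 0.
Unit clause (m43) forces m43 = 1.
But (~m43) is also a unit clause — contradiction.
Neither m22 = 1 nor m22 = 0 works.
Neither m11 = 1 nor m11 = 0 works.

UNSATISFIABLE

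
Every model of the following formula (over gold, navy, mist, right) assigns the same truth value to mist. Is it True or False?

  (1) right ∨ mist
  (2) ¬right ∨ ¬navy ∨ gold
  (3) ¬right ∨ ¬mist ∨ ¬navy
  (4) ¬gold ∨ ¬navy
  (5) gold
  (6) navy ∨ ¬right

True

Suppose mist = False.
The clause (right) is unit, so right = True.
The clause (gold) is unit, so gold = True.
The clause (¬navy) is unit, so navy = False.
But (navy) is also a unit clause — contradiction.
So every satisfying assignment has mist = True.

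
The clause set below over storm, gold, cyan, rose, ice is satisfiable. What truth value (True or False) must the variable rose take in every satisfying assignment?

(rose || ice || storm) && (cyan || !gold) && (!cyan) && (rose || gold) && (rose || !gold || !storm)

True

Suppose rose = false.
The clause (!cyan) is unit, so cyan = false.
The clause (!gold) is unit, so gold = false.
That conflicts with the unit clause (gold).
So every satisfying assignment has rose = True.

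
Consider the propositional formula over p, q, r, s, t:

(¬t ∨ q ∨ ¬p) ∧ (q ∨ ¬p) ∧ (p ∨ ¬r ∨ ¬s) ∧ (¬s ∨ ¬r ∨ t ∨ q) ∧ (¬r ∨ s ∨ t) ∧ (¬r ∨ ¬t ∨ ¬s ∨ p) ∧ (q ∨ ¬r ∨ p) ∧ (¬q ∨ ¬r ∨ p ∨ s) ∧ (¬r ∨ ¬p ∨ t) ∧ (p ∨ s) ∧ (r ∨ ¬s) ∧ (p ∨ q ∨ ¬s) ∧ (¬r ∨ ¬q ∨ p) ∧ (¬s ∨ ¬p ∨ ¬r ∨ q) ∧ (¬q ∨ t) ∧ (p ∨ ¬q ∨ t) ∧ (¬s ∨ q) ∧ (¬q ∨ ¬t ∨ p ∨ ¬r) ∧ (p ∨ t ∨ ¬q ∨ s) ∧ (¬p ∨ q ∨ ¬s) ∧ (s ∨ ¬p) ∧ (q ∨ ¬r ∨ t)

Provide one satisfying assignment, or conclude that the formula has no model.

Try q = True.
Unit clause (t) forces t = True.
Try p = True.
Unit clause (s) forces s = True.
Unit clause (r) forces r = True.
This assignment satisfies each clause.

p: True,  q: True,  r: True,  s: True,  t: True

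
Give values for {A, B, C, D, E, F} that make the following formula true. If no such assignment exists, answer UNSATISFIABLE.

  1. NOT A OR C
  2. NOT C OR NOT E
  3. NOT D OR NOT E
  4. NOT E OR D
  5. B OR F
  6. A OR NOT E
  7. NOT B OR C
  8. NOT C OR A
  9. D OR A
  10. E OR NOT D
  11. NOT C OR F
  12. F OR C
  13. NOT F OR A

A ↦ true; B ↦ true; C ↦ true; D ↦ false; E ↦ false; F ↦ true

Suppose A = true.
Unit clause (C) forces C = true.
Unit clause (NOT E) forces E = false.
Unit clause (NOT D) forces D = false.
Unit clause (F) forces F = true.
Every clause is now satisfied; B is unconstrained.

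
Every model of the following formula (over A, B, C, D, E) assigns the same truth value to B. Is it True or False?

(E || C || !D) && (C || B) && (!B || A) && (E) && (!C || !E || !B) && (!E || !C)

True

Suppose B = false.
The clause (C) is unit, so C = true.
The clause (E) is unit, so E = true.
That conflicts with the unit clause (!E).
So every satisfying assignment has B = True.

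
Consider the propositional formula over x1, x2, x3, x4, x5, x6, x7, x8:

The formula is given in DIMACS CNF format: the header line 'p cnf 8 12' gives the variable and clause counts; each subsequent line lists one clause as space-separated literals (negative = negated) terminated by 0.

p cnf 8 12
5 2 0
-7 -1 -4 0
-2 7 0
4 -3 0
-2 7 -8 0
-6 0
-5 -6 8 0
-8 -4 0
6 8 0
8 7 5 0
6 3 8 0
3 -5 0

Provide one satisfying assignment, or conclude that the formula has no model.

x1=True, x2=True, x3=False, x4=False, x5=False, x6=False, x7=True, x8=True

The clause (¬x6) is unit, so x6 = False.
The clause (x8) is unit, so x8 = True.
The clause (¬x4) is unit, so x4 = False.
The clause (¬x3) is unit, so x3 = False.
The clause (¬x5) is unit, so x5 = False.
The clause (x2) is unit, so x2 = True.
The clause (x7) is unit, so x7 = True.
No clause remains; x1 is free.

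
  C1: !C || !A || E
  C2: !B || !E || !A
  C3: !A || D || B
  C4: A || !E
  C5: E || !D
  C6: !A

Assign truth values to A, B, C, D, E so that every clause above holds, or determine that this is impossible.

A: false; B: false; C: true; D: false; E: false

Unit clause (!A) forces A = false.
Unit clause (!E) forces E = false.
Unit clause (!D) forces D = false.
Every clause is now satisfied; B, C are unconstrained.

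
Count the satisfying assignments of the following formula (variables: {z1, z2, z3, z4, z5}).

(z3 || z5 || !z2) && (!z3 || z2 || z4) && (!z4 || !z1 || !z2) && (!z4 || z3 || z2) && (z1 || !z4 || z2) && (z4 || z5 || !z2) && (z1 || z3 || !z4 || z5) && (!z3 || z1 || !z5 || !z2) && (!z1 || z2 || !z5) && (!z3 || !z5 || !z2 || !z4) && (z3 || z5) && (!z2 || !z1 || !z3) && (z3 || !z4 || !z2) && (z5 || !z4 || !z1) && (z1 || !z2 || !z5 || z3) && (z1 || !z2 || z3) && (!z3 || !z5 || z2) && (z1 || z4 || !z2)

There are 2^5 = 32 truth assignments over (z1, z2, z3, z4, z5).
Split on z5. With z5 = true, the clauses containing z5 are satisfied and !z5 drops from the rest; 2 of the 2^4 = 16 assignments to the other variables satisfy what remains.
With z5 = false, by the same count on the reduced clause set, 1 assignment works.
(One model: z1=F, z2=F, z3=F, z4=F, z5=T.)
Total: 2 + 1 = 3.

3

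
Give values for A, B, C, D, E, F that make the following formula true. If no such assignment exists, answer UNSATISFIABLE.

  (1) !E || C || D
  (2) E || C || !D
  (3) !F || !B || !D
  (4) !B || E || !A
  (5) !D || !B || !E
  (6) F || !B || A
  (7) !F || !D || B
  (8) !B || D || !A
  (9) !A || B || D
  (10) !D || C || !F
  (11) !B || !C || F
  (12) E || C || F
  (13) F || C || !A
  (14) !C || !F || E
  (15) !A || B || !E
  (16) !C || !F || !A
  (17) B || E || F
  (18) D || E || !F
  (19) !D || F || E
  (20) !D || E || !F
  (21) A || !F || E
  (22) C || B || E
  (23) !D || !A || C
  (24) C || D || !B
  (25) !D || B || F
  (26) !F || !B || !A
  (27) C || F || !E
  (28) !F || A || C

Suppose E = true.
Suppose C = true.
Suppose D = false.
Suppose B = false.
Unit clause (!A) forces A = false.
No clause remains; F is free.

A=false, B=false, C=true, D=false, E=true, F=false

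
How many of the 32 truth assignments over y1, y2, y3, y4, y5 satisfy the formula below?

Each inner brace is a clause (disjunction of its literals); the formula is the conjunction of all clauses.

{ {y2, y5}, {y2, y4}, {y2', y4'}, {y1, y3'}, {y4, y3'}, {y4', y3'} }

6

There are 2^5 = 32 truth assignments over (y1, y2, y3, y4, y5).
Split on y2. With y2 = 1, the clauses containing y2 are satisfied and y2' drops from the rest; 4 of the 2^4 = 16 assignments to the other variables satisfy what remains.
With y2 = 0, by the same count on the reduced clause set, 2 assignments work.
(One model: y1=F, y2=F, y3=F, y4=T, y5=T.)
Total: 4 + 2 = 6.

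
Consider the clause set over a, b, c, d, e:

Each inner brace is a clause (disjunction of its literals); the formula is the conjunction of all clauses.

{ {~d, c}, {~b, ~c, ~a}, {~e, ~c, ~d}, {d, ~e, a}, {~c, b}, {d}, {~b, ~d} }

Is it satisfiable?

From the singleton clause (d), d = 1.
From the singleton clause (c), c = 1.
From the singleton clause (~e), e = 0.
From the singleton clause (b), b = 1.
Now (~b) is unsatisfied and unit — conflict.
No assignment satisfies every clause.

Unsatisfiable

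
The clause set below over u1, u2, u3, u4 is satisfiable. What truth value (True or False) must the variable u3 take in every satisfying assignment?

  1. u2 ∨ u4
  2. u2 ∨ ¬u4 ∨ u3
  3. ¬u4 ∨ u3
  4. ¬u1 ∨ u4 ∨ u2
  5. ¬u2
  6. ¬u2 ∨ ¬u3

Suppose u3 = False.
The clause (¬u4) is unit, so u4 = False.
The clause (u2) is unit, so u2 = True.
Now (¬u2) is unsatisfied and unit — conflict.
So every satisfying assignment has u3 = True.

True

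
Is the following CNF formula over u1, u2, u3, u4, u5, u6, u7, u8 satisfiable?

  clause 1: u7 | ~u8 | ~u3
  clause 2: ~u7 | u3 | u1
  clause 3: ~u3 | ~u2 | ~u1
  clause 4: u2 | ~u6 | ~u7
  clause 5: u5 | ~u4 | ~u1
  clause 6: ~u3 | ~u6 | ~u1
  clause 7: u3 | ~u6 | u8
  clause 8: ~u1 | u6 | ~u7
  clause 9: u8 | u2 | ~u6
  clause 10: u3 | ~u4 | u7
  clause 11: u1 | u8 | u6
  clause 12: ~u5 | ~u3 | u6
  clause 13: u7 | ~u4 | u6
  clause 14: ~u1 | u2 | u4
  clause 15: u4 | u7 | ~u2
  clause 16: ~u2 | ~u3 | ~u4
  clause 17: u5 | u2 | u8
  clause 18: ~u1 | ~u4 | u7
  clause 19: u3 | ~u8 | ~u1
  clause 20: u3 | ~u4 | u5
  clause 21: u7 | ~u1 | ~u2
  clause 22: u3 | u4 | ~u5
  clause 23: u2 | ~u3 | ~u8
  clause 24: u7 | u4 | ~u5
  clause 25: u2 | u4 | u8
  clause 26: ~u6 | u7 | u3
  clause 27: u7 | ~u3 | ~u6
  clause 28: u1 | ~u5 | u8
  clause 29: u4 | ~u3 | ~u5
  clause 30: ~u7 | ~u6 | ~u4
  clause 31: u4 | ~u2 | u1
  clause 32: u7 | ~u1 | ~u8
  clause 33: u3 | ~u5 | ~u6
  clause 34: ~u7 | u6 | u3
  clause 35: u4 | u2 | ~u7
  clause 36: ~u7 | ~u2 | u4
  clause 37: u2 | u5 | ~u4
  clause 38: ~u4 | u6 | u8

Suppose u7 = 0.
Suppose u8 = 1.
From the singleton clause (~u3), u3 = 0.
From the singleton clause (~u4), u4 = 0.
From the singleton clause (~u2), u2 = 0.
From the singleton clause (~u1), u1 = 0.
From the singleton clause (~u5), u5 = 0.
From the singleton clause (~u6), u6 = 0.
All clauses are satisfied.
A satisfying assignment: u1=0; u2=0; u3=0; u4=0; u5=0; u6=0; u7=0; u8=1.

Satisfiable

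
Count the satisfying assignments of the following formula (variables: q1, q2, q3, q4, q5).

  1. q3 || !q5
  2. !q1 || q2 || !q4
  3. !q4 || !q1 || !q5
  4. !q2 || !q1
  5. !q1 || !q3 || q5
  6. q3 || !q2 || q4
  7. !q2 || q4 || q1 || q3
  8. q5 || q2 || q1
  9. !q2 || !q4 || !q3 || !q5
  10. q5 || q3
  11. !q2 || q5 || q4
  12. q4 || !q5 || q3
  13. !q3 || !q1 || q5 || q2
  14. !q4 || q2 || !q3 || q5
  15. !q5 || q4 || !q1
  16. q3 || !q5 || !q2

There are 2^5 = 32 truth assignments over (q1, q2, q3, q4, q5).
Split on q4. With q4 = true, the clauses containing q4 are satisfied and !q4 drops from the rest; 2 of the 2^4 = 16 assignments to the other variables satisfy what remains.
With q4 = false, by the same count on the reduced clause set, 2 assignments work.
(One model: q1=F, q2=F, q3=T, q4=F, q5=T.)
Total: 2 + 2 = 4.

4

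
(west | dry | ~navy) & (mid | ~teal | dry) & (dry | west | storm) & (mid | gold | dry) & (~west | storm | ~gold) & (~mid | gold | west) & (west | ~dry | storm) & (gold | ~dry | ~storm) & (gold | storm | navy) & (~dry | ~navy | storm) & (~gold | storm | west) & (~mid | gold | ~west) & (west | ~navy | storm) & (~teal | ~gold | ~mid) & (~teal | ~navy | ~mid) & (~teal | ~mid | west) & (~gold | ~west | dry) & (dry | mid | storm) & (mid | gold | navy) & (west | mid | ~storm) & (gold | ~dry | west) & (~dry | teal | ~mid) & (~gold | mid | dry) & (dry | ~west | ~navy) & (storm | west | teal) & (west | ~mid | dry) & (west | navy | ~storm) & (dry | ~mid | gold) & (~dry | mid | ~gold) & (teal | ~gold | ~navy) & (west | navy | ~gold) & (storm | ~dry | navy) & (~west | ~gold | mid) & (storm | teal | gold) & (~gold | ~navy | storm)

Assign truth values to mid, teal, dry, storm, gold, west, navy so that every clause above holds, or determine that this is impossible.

UNSATISFIABLE

Try west = 1.
Try storm = 1.
Try gold = 1.
Unit clause (dry) forces dry = 1.
Unit clause (mid) forces mid = 1.
Unit clause (~teal) forces teal = 0.
Now (teal) is unsatisfied and unit — conflict.
That branch fails; take gold = 0 instead.
Unit clause (~dry) forces dry = 0.
Unit clause (mid) forces mid = 1.
Now (~mid) is unsatisfied and unit — conflict.
Either choice for gold ends in contradiction.
That branch fails; take storm = 0 instead.
Unit clause (~gold) forces gold = 0.
Unit clause (navy) forces navy = 1.
Unit clause (~dry) forces dry = 0.
Now (dry) is unsatisfied and unit — conflict.
Either choice for storm ends in contradiction.
That branch fails; take west = 0 instead.
Try dry = 1.
Unit clause (storm) forces storm = 1.
Unit clause (gold) forces gold = 1.
Unit clause (mid) forces mid = 1.
Unit clause (~teal) forces teal = 0.
Now (teal) is unsatisfied and unit — conflict.
That branch fails; take dry = 0 instead.
Unit clause (~navy) forces navy = 0.
Unit clause (storm) forces storm = 1.
Now (~storm) is unsatisfied and unit — conflict.
Either choice for dry ends in contradiction.
Either choice for west ends in contradiction.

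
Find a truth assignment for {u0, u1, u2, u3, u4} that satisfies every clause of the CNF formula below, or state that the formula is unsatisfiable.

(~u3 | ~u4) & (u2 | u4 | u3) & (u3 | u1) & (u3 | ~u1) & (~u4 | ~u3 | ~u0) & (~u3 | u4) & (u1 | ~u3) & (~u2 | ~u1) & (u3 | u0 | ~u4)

Suppose u3 = 0.
The clause (u1) is unit, so u1 = 1.
That conflicts with the unit clause (~u1).
That branch fails; take u3 = 1 instead.
The clause (~u4) is unit, so u4 = 0.
That conflicts with the unit clause (u4).
Either choice for u3 ends in contradiction.

UNSATISFIABLE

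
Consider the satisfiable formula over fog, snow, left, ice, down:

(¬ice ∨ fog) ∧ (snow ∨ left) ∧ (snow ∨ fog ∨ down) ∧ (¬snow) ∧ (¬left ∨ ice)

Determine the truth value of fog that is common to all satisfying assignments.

True

Suppose fog = False.
Unit clause (¬ice) forces ice = False.
Unit clause (¬snow) forces snow = False.
Unit clause (left) forces left = True.
Now (¬left) is unsatisfied and unit — conflict.
So every satisfying assignment has fog = True.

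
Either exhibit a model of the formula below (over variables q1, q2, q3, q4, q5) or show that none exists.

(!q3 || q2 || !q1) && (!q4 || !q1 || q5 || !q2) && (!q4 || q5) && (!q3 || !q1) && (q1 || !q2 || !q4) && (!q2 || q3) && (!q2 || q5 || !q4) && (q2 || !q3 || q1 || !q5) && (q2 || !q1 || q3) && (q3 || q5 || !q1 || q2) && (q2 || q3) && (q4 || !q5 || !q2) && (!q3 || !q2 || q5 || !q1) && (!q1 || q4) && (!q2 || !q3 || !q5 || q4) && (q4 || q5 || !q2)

Try q4 = false.
(!q1) alone gives q1 = false.
Try q2 = false.
(q3) alone gives q3 = true.
(!q5) alone gives q5 = false.
Every clause now holds.

q1 ↦ false; q2 ↦ false; q3 ↦ true; q4 ↦ false; q5 ↦ false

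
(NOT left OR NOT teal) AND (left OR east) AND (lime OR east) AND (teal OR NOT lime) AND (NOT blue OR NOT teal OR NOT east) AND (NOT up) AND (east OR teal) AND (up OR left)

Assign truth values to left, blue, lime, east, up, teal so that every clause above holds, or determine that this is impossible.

(NOT up) alone gives up = false.
(left) alone gives left = true.
(NOT teal) alone gives teal = false.
(NOT lime) alone gives lime = false.
(east) alone gives east = true.
Every clause is now satisfied; blue is unconstrained.

left ↦ true; blue ↦ false; lime ↦ false; east ↦ true; up ↦ false; teal ↦ false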